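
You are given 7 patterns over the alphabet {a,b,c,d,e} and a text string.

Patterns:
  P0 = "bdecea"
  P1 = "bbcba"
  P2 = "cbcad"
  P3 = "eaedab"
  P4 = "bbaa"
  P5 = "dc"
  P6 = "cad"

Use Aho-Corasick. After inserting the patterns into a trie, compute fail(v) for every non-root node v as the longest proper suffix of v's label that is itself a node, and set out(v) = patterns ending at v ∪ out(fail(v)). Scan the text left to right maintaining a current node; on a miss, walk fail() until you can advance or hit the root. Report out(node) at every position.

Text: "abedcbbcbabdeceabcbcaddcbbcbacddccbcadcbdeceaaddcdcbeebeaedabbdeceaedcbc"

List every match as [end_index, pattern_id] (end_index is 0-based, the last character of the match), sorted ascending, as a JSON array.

Build automaton:
Trie (insert patterns):
  n0 'ε': b→1 c→11 d→24 e→16
  n1 'b': b→7 d→2
  n2 'bd': e→3
  n3 'bde': c→4
  n4 'bdec': e→5
  n5 'bdece': a→6
  n6 'bdecea': ·  [P0 ends]
  n7 'bb': a→22 c→8
  n8 'bbc': b→9
  n9 'bbcb': a→10
  n10 'bbcba': ·  [P1 ends]
  n11 'c': a→26 b→12
  n12 'cb': c→13
  n13 'cbc': a→14
  n14 'cbca': d→15
  n15 'cbcad': ·  [P2 ends]
  n16 'e': a→17
  n17 'ea': e→18
  n18 'eae': d→19
  n19 'eaed': a→20
  n20 'eaeda': b→21
  n21 'eaedab': ·  [P3 ends]
  n22 'bba': a→23
  n23 'bbaa': ·  [P4 ends]
  n24 'd': c→25
  n25 'dc': ·  [P5 ends]
  n26 'ca': d→27
  n27 'cad': ·  [P6 ends]

Failure links (BFS by depth):
  fail(1) 'b': from fail(0)=0 chase 'b': 0 ⇒ 0;  out=∅∪out(0)=∅
  fail(11) 'c': from fail(0)=0 chase 'c': 0 ⇒ 0;  out=∅∪out(0)=∅
  fail(16) 'e': from fail(0)=0 chase 'e': 0 ⇒ 0;  out=∅∪out(0)=∅
  fail(24) 'd': from fail(0)=0 chase 'd': 0 ⇒ 0;  out=∅∪out(0)=∅
  fail(2) 'bd': from fail(1)=0 chase 'd': 0 ⇒ 24;  out=∅∪out(24)=∅
  fail(7) 'bb': from fail(1)=0 chase 'b': 0 ⇒ 1;  out=∅∪out(1)=∅
  fail(12) 'cb': from fail(11)=0 chase 'b': 0 ⇒ 1;  out=∅∪out(1)=∅
  fail(17) 'ea': from fail(16)=0 chase 'a': 0 ⇒ 0;  out=∅∪out(0)=∅
  fail(25) 'dc': from fail(24)=0 chase 'c': 0 ⇒ 11;  out={5}∪out(11)={5}
  fail(26) 'ca': from fail(11)=0 chase 'a': 0 ⇒ 0;  out=∅∪out(0)=∅
  fail(3) 'bde': from fail(2)=24 chase 'e': 24→0 ⇒ 16;  out=∅∪out(16)=∅
  fail(8) 'bbc': from fail(7)=1 chase 'c': 1→0 ⇒ 11;  out=∅∪out(11)=∅
  fail(13) 'cbc': from fail(12)=1 chase 'c': 1→0 ⇒ 11;  out=∅∪out(11)=∅
  fail(18) 'eae': from fail(17)=0 chase 'e': 0 ⇒ 16;  out=∅∪out(16)=∅
  fail(22) 'bba': from fail(7)=1 chase 'a': 1→0 ⇒ 0;  out=∅∪out(0)=∅
  fail(27) 'cad': from fail(26)=0 chase 'd': 0 ⇒ 24;  out={6}∪out(24)={6}
  fail(4) 'bdec': from fail(3)=16 chase 'c': 16→0 ⇒ 11;  out=∅∪out(11)=∅
  fail(9) 'bbcb': from fail(8)=11 chase 'b': 11 ⇒ 12;  out=∅∪out(12)=∅
  fail(14) 'cbca': from fail(13)=11 chase 'a': 11 ⇒ 26;  out=∅∪out(26)=∅
  fail(19) 'eaed': from fail(18)=16 chase 'd': 16→0 ⇒ 24;  out=∅∪out(24)=∅
  fail(23) 'bbaa': from fail(22)=0 chase 'a': 0 ⇒ 0;  out={4}∪out(0)={4}
  fail(5) 'bdece': from fail(4)=11 chase 'e': 11→0 ⇒ 16;  out=∅∪out(16)=∅
  fail(10) 'bbcba': from fail(9)=12 chase 'a': 12→1→0 ⇒ 0;  out={1}∪out(0)={1}
  fail(15) 'cbcad': from fail(14)=26 chase 'd': 26 ⇒ 27;  out={2}∪out(27)={2,6}
  fail(20) 'eaeda': from fail(19)=24 chase 'a': 24→0 ⇒ 0;  out=∅∪out(0)=∅
  fail(6) 'bdecea': from fail(5)=16 chase 'a': 16 ⇒ 17;  out={0}∪out(17)={0}
  fail(21) 'eaedab': from fail(20)=0 chase 'b': 0 ⇒ 1;  out={3}∪out(1)={3}

Text stream:
[0] read 'a'  n0⇒n0
[1] read 'b'  n0⇒n1
[2] read 'e'  n1⇒n16 (via fail)
[3] read 'd'  n16⇒n24 (via fail)
[4] read 'c'  n24⇒n25  emit P5@[3:4]
[5] read 'b'  n25⇒n12 (via fail)
[6] read 'b'  n12⇒n7 (via fail)
[7] read 'c'  n7⇒n8
[8] read 'b'  n8⇒n9
[9] read 'a'  n9⇒n10  emit P1@[5:9]
[10] read 'b'  n10⇒n1 (via fail)
[11] read 'd'  n1⇒n2
[12] read 'e'  n2⇒n3
[13] read 'c'  n3⇒n4
[14] read 'e'  n4⇒n5
[15] read 'a'  n5⇒n6  emit P0@[10:15]
[16] read 'b'  n6⇒n1 (via fail)
[17] read 'c'  n1⇒n11 (via fail)
[18] read 'b'  n11⇒n12
[19] read 'c'  n12⇒n13
[20] read 'a'  n13⇒n14
[21] read 'd'  n14⇒n15  emit P2@[17:21],P6@[19:21]
[22] read 'd'  n15⇒n24 (via fail)
[23] read 'c'  n24⇒n25  emit P5@[22:23]
[24] read 'b'  n25⇒n12 (via fail)
[25] read 'b'  n12⇒n7 (via fail)
[26] read 'c'  n7⇒n8
[27] read 'b'  n8⇒n9
[28] read 'a'  n9⇒n10  emit P1@[24:28]
[29] read 'c'  n10⇒n11 (via fail)
[30] read 'd'  n11⇒n24 (via fail)
[31] read 'd'  n24⇒n24 (via fail)
[32] read 'c'  n24⇒n25  emit P5@[31:32]
[33] read 'c'  n25⇒n11 (via fail)
[34] read 'b'  n11⇒n12
[35] read 'c'  n12⇒n13
[36] read 'a'  n13⇒n14
[37] read 'd'  n14⇒n15  emit P2@[33:37],P6@[35:37]
[38] read 'c'  n15⇒n25 (via fail)  emit P5@[37:38]
[39] read 'b'  n25⇒n12 (via fail)
[40] read 'd'  n12⇒n2 (via fail)
[41] read 'e'  n2⇒n3
[42] read 'c'  n3⇒n4
[43] read 'e'  n4⇒n5
[44] read 'a'  n5⇒n6  emit P0@[39:44]
[45] read 'a'  n6⇒n0 (via fail)
[46] read 'd'  n0⇒n24
[47] read 'd'  n24⇒n24 (via fail)
[48] read 'c'  n24⇒n25  emit P5@[47:48]
[49] read 'd'  n25⇒n24 (via fail)
[50] read 'c'  n24⇒n25  emit P5@[49:50]
[51] read 'b'  n25⇒n12 (via fail)
[52] read 'e'  n12⇒n16 (via fail)
[53] read 'e'  n16⇒n16 (via fail)
[54] read 'b'  n16⇒n1 (via fail)
[55] read 'e'  n1⇒n16 (via fail)
[56] read 'a'  n16⇒n17
[57] read 'e'  n17⇒n18
[58] read 'd'  n18⇒n19
[59] read 'a'  n19⇒n20
[60] read 'b'  n20⇒n21  emit P3@[55:60]
[61] read 'b'  n21⇒n7 (via fail)
[62] read 'd'  n7⇒n2 (via fail)
[63] read 'e'  n2⇒n3
[64] read 'c'  n3⇒n4
[65] read 'e'  n4⇒n5
[66] read 'a'  n5⇒n6  emit P0@[61:66]
[67] read 'e'  n6⇒n18 (via fail)
[68] read 'd'  n18⇒n19
[69] read 'c'  n19⇒n25 (via fail)  emit P5@[68:69]
[70] read 'b'  n25⇒n12 (via fail)
[71] read 'c'  n12⇒n13

Matches: [[4,5],[9,1],[15,0],[21,2],[21,6],[23,5],[28,1],[32,5],[37,2],[37,6],[38,5],[44,0],[48,5],[50,5],[60,3],[66,0],[69,5]]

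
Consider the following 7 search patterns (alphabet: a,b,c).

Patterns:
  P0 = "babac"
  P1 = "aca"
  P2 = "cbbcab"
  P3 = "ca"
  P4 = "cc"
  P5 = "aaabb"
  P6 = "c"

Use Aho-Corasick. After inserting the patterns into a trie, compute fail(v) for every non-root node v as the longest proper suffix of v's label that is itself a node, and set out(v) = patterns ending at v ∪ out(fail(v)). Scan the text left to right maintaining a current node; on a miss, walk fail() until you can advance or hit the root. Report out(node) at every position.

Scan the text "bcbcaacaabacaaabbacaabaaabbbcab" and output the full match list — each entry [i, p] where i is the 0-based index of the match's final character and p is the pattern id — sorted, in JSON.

Construct AC machine:
Trie nodes:
  n0 'ε': a→6 b→1 c→9
  n1 'b': a→2
  n2 'ba': b→3
  n3 'bab': a→4
  n4 'baba': c→5
  n5 'babac': ·  ←P0
  n6 'a': a→17 c→7
  n7 'ac': a→8
  n8 'aca': ·  ←P1
  n9 'c': a→15 b→10 c→16  ←P6
  n10 'cb': b→11
  n11 'cbb': c→12
  n12 'cbbc': a→13
  n13 'cbbca': b→14
  n14 'cbbcab': ·  ←P2
  n15 'ca': ·  ←P3
  n16 'cc': ·  ←P4
  n17 'aa': a→18
  n18 'aaa': b→19
  n19 'aaab': b→20
  n20 'aaabb': ·  ←P5

Failure links (BFS by depth):
  n1('b'): parent n0 fail=0; on 'b' 0 → fail=0;  out ∅∪∅=∅
  n6('a'): parent n0 fail=0; on 'a' 0 → fail=0;  out ∅∪∅=∅
  n9('c'): parent n0 fail=0; on 'c' 0 → fail=0;  out {6}∪∅={6}
  n2('ba'): parent n1 fail=0; on 'a' 0 → fail=6;  out ∅∪∅=∅
  n7('ac'): parent n6 fail=0; on 'c' 0 → fail=9;  out ∅∪{6}={6}
  n10('cb'): parent n9 fail=0; on 'b' 0 → fail=1;  out ∅∪∅=∅
  n15('ca'): parent n9 fail=0; on 'a' 0 → fail=6;  out {3}∪∅={3}
  n16('cc'): parent n9 fail=0; on 'c' 0 → fail=9;  out {4}∪{6}={4,6}
  n17('aa'): parent n6 fail=0; on 'a' 0 → fail=6;  out ∅∪∅=∅
  n3('bab'): parent n2 fail=6; on 'b' 6→0 → fail=1;  out ∅∪∅=∅
  n8('aca'): parent n7 fail=9; on 'a' 9 → fail=15;  out {1}∪{3}={1,3}
  n11('cbb'): parent n10 fail=1; on 'b' 1→0 → fail=1;  out ∅∪∅=∅
  n18('aaa'): parent n17 fail=6; on 'a' 6 → fail=17;  out ∅∪∅=∅
  n4('baba'): parent n3 fail=1; on 'a' 1 → fail=2;  out ∅∪∅=∅
  n12('cbbc'): parent n11 fail=1; on 'c' 1→0 → fail=9;  out ∅∪{6}={6}
  n19('aaab'): parent n18 fail=17; on 'b' 17→6→0 → fail=1;  out ∅∪∅=∅
  n5('babac'): parent n4 fail=2; on 'c' 2→6 → fail=7;  out {0}∪{6}={0,6}
  n13('cbbca'): parent n12 fail=9; on 'a' 9 → fail=15;  out ∅∪{3}={3}
  n20('aaabb'): parent n19 fail=1; on 'b' 1→0 → fail=1;  out {5}∪∅={5}
  n14('cbbcab'): parent n13 fail=15; on 'b' 15→6→0 → fail=1;  out {2}∪∅={2}

Scan:
[0] read 'b'  n0⇒n1
[1] read 'c'  n1⇒n9 ·f  → match P6@[1:1]
[2] read 'b'  n9⇒n10
[3] read 'c'  n10⇒n9 ·f  → match P6@[3:3]
[4] read 'a'  n9⇒n15  → match P3@[3:4]
[5] read 'a'  n15⇒n17 ·f
[6] read 'c'  n17⇒n7 ·f  → match P6@[6:6]
[7] read 'a'  n7⇒n8  → match P1@[5:7],P3@[6:7]
[8] read 'a'  n8⇒n17 ·f
[9] read 'b'  n17⇒n1 ·f
[10] read 'a'  n1⇒n2
[11] read 'c'  n2⇒n7 ·f  → match P6@[11:11]
[12] read 'a'  n7⇒n8  → match P1@[10:12],P3@[11:12]
[13] read 'a'  n8⇒n17 ·f
[14] read 'a'  n17⇒n18
[15] read 'b'  n18⇒n19
[16] read 'b'  n19⇒n20  → match P5@[12:16]
[17] read 'a'  n20⇒n2 ·f
[18] read 'c'  n2⇒n7 ·f  → match P6@[18:18]
[19] read 'a'  n7⇒n8  → match P1@[17:19],P3@[18:19]
[20] read 'a'  n8⇒n17 ·f
[21] read 'b'  n17⇒n1 ·f
[22] read 'a'  n1⇒n2
[23] read 'a'  n2⇒n17 ·f
[24] read 'a'  n17⇒n18
[25] read 'b'  n18⇒n19
[26] read 'b'  n19⇒n20  → match P5@[22:26]
[27] read 'b'  n20⇒n1 ·f
[28] read 'c'  n1⇒n9 ·f  → match P6@[28:28]
[29] read 'a'  n9⇒n15  → match P3@[28:29]
[30] read 'b'  n15⇒n1 ·f

All matches (sorted): [[1,6],[3,6],[4,3],[6,6],[7,1],[7,3],[11,6],[12,1],[12,3],[16,5],[18,6],[19,1],[19,3],[26,5],[28,6],[29,3]]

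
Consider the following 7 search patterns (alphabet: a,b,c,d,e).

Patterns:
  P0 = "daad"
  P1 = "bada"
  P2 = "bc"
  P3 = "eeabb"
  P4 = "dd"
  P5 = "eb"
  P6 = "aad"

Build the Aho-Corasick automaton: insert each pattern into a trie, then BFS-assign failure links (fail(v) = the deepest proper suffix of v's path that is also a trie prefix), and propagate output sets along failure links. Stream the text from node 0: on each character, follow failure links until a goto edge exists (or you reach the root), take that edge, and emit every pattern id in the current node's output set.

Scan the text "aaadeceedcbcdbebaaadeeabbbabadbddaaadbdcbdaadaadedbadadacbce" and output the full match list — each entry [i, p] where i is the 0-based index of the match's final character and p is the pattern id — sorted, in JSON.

Build automaton:
Trie nodes:
  0='ε' goto a→17 b→5 d→1 e→10
  1='d' goto a→2 d→15
  2='da' goto a→3
  3='daa' goto d→4
  4='daad' goto ·  [P0 ends]
  5='b' goto a→6 c→9
  6='ba' goto d→7
  7='bad' goto a→8
  8='bada' goto ·  [P1 ends]
  9='bc' goto ·  [P2 ends]
  10='e' goto b→16 e→11
  11='ee' goto a→12
  12='eea' goto b→13
  13='eeab' goto b→14
  14='eeabb' goto ·  [P3 ends]
  15='dd' goto ·  [P4 ends]
  16='eb' goto ·  [P5 ends]
  17='a' goto a→18
  18='aa' goto d→19
  19='aad' goto ·  [P6 ends]

BFS fail/out derivation:
  fail(1) 'd': from fail(0)=0 chase 'd': 0 ⇒ 0;  out=∅∪out(0)=∅
  fail(5) 'b': from fail(0)=0 chase 'b': 0 ⇒ 0;  out=∅∪out(0)=∅
  fail(10) 'e': from fail(0)=0 chase 'e': 0 ⇒ 0;  out=∅∪out(0)=∅
  fail(17) 'a': from fail(0)=0 chase 'a': 0 ⇒ 0;  out=∅∪out(0)=∅
  fail(2) 'da': from fail(1)=0 chase 'a': 0 ⇒ 17;  out=∅∪out(17)=∅
  fail(6) 'ba': from fail(5)=0 chase 'a': 0 ⇒ 17;  out=∅∪out(17)=∅
  fail(9) 'bc': from fail(5)=0 chase 'c': 0 ⇒ 0;  out={2}∪out(0)={2}
  fail(11) 'ee': from fail(10)=0 chase 'e': 0 ⇒ 10;  out=∅∪out(10)=∅
  fail(15) 'dd': from fail(1)=0 chase 'd': 0 ⇒ 1;  out={4}∪out(1)={4}
  fail(16) 'eb': from fail(10)=0 chase 'b': 0 ⇒ 5;  out={5}∪out(5)={5}
  fail(18) 'aa': from fail(17)=0 chase 'a': 0 ⇒ 17;  out=∅∪out(17)=∅
  fail(3) 'daa': from fail(2)=17 chase 'a': 17 ⇒ 18;  out=∅∪out(18)=∅
  fail(7) 'bad': from fail(6)=17 chase 'd': 17→0 ⇒ 1;  out=∅∪out(1)=∅
  fail(12) 'eea': from fail(11)=10 chase 'a': 10→0 ⇒ 17;  out=∅∪out(17)=∅
  fail(19) 'aad': from fail(18)=17 chase 'd': 17→0 ⇒ 1;  out={6}∪out(1)={6}
  fail(4) 'daad': from fail(3)=18 chase 'd': 18 ⇒ 19;  out={0}∪out(19)={0,6}
  fail(8) 'bada': from fail(7)=1 chase 'a': 1 ⇒ 2;  out={1}∪out(2)={1}
  fail(13) 'eeab': from fail(12)=17 chase 'b': 17→0 ⇒ 5;  out=∅∪out(5)=∅
  fail(14) 'eeabb': from fail(13)=5 chase 'b': 5→0 ⇒ 5;  out={3}∪out(5)={3}

Run:
i=0 'a': node 0→17
i=1 'a': node 17→18
i=2 'a': node 18→18 ·f
i=3 'd': node 18→19  emit P6@[1:3]
i=4 'e': node 19→10 ·f
i=5 'c': node 10→0 ·f
i=6 'e': node 0→10
i=7 'e': node 10→11
i=8 'd': node 11→1 ·f
i=9 'c': node 1→0 ·f
i=10 'b': node 0→5
i=11 'c': node 5→9  emit P2@[10:11]
i=12 'd': node 9→1 ·f
i=13 'b': node 1→5 ·f
i=14 'e': node 5→10 ·f
i=15 'b': node 10→16  emit P5@[14:15]
i=16 'a': node 16→6 ·f
i=17 'a': node 6→18 ·f
i=18 'a': node 18→18 ·f
i=19 'd': node 18→19  emit P6@[17:19]
i=20 'e': node 19→10 ·f
i=21 'e': node 10→11
i=22 'a': node 11→12
i=23 'b': node 12→13
i=24 'b': node 13→14  emit P3@[20:24]
i=25 'b': node 14→5 ·f
i=26 'a': node 5→6
i=27 'b': node 6→5 ·f
i=28 'a': node 5→6
i=29 'd': node 6→7
i=30 'b': node 7→5 ·f
i=31 'd': node 5→1 ·f
i=32 'd': node 1→15  emit P4@[31:32]
i=33 'a': node 15→2 ·f
i=34 'a': node 2→3
i=35 'a': node 3→18 ·f
i=36 'd': node 18→19  emit P6@[34:36]
i=37 'b': node 19→5 ·f
i=38 'd': node 5→1 ·f
i=39 'c': node 1→0 ·f
i=40 'b': node 0→5
i=41 'd': node 5→1 ·f
i=42 'a': node 1→2
i=43 'a': node 2→3
i=44 'd': node 3→4  emit P0@[41:44],P6@[42:44]
i=45 'a': node 4→2 ·f
i=46 'a': node 2→3
i=47 'd': node 3→4  emit P0@[44:47],P6@[45:47]
i=48 'e': node 4→10 ·f
i=49 'd': node 10→1 ·f
i=50 'b': node 1→5 ·f
i=51 'a': node 5→6
i=52 'd': node 6→7
i=53 'a': node 7→8  emit P1@[50:53]
i=54 'd': node 8→1 ·f
i=55 'a': node 1→2
i=56 'c': node 2→0 ·f
i=57 'b': node 0→5
i=58 'c': node 5→9  emit P2@[57:58]
i=59 'e': node 9→10 ·f

All matches (sorted): [[3,6],[11,2],[15,5],[19,6],[24,3],[32,4],[36,6],[44,0],[44,6],[47,0],[47,6],[53,1],[58,2]]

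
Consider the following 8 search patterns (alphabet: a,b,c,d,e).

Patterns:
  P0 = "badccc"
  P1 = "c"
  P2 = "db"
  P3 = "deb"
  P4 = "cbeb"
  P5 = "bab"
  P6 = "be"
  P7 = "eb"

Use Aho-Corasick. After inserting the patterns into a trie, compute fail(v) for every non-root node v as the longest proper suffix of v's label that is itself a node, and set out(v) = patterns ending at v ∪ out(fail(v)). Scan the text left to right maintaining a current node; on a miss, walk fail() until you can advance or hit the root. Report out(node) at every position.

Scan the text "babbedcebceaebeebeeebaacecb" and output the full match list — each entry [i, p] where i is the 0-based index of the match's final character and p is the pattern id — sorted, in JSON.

Construct AC machine:
Trie (insert patterns):
  0='ε' goto b→1 c→7 d→8 e→17
  1='b' goto a→2 e→16
  2='ba' goto b→15 d→3
  3='bad' goto c→4
  4='badc' goto c→5
  5='badcc' goto c→6
  6='badccc' goto ·  ←P0
  7='c' goto b→12  ←P1
  8='d' goto b→9 e→10
  9='db' goto ·  ←P2
  10='de' goto b→11
  11='deb' goto ·  ←P3
  12='cb' goto e→13
  13='cbe' goto b→14
  14='cbeb' goto ·  ←P4
  15='bab' goto ·  ←P5
  16='be' goto ·  ←P6
  17='e' goto b→18
  18='eb' goto ·  ←P7

Failure links (BFS by depth):
  fail(1) 'b': from fail(0)=0 chase 'b': 0 ⇒ 0;  out=∅∪out(0)=∅
  fail(7) 'c': from fail(0)=0 chase 'c': 0 ⇒ 0;  out={1}∪out(0)={1}
  fail(8) 'd': from fail(0)=0 chase 'd': 0 ⇒ 0;  out=∅∪out(0)=∅
  fail(17) 'e': from fail(0)=0 chase 'e': 0 ⇒ 0;  out=∅∪out(0)=∅
  fail(2) 'ba': from fail(1)=0 chase 'a': 0 ⇒ 0;  out=∅∪out(0)=∅
  fail(9) 'db': from fail(8)=0 chase 'b': 0 ⇒ 1;  out={2}∪out(1)={2}
  fail(10) 'de': from fail(8)=0 chase 'e': 0 ⇒ 17;  out=∅∪out(17)=∅
  fail(12) 'cb': from fail(7)=0 chase 'b': 0 ⇒ 1;  out=∅∪out(1)=∅
  fail(16) 'be': from fail(1)=0 chase 'e': 0 ⇒ 17;  out={6}∪out(17)={6}
  fail(18) 'eb': from fail(17)=0 chase 'b': 0 ⇒ 1;  out={7}∪out(1)={7}
  fail(3) 'bad': from fail(2)=0 chase 'd': 0 ⇒ 8;  out=∅∪out(8)=∅
  fail(11) 'deb': from fail(10)=17 chase 'b': 17 ⇒ 18;  out={3}∪out(18)={3,7}
  fail(13) 'cbe': from fail(12)=1 chase 'e': 1 ⇒ 16;  out=∅∪out(16)={6}
  fail(15) 'bab': from fail(2)=0 chase 'b': 0 ⇒ 1;  out={5}∪out(1)={5}
  fail(4) 'badc': from fail(3)=8 chase 'c': 8→0 ⇒ 7;  out=∅∪out(7)={1}
  fail(14) 'cbeb': from fail(13)=16 chase 'b': 16→17 ⇒ 18;  out={4}∪out(18)={4,7}
  fail(5) 'badcc': from fail(4)=7 chase 'c': 7→0 ⇒ 7;  out=∅∪out(7)={1}
  fail(6) 'badccc': from fail(5)=7 chase 'c': 7→0 ⇒ 7;  out={0}∪out(7)={0,1}

Text stream:
i=0 'b': node 0→1
i=1 'a': node 1→2
i=2 'b': node 2→15  → match P5@[0:2]
i=3 'b': node 15→1 (fail-walked)
i=4 'e': node 1→16  → match P6@[3:4]
i=5 'd': node 16→8 (fail-walked)
i=6 'c': node 8→7 (fail-walked)  → match P1@[6:6]
i=7 'e': node 7→17 (fail-walked)
i=8 'b': node 17→18  → match P7@[7:8]
i=9 'c': node 18→7 (fail-walked)  → match P1@[9:9]
i=10 'e': node 7→17 (fail-walked)
i=11 'a': node 17→0 (fail-walked)
i=12 'e': node 0→17
i=13 'b': node 17→18  → match P7@[12:13]
i=14 'e': node 18→16 (fail-walked)  → match P6@[13:14]
i=15 'e': node 16→17 (fail-walked)
i=16 'b': node 17→18  → match P7@[15:16]
i=17 'e': node 18→16 (fail-walked)  → match P6@[16:17]
i=18 'e': node 16→17 (fail-walked)
i=19 'e': node 17→17 (fail-walked)
i=20 'b': node 17→18  → match P7@[19:20]
i=21 'a': node 18→2 (fail-walked)
i=22 'a': node 2→0 (fail-walked)
i=23 'c': node 0→7  → match P1@[23:23]
i=24 'e': node 7→17 (fail-walked)
i=25 'c': node 17→7 (fail-walked)  → match P1@[25:25]
i=26 'b': node 7→12

Matches: [[2,5],[4,6],[6,1],[8,7],[9,1],[13,7],[14,6],[16,7],[17,6],[20,7],[23,1],[25,1]]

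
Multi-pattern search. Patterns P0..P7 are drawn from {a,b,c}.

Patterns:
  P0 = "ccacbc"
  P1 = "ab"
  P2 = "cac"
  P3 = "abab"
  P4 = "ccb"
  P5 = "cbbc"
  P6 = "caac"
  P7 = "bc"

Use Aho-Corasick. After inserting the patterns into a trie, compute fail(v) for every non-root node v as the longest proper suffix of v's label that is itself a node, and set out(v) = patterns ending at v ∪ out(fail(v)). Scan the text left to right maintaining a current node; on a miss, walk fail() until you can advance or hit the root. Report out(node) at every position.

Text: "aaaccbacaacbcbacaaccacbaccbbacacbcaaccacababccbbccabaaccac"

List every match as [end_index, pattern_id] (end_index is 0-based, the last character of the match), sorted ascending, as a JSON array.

Construct AC machine:
Trie (insert patterns):
  n0 'ε': a→7 b→19 c→1
  n1 'c': a→9 b→14 c→2
  n2 'cc': a→3 b→13
  n3 'cca': c→4
  n4 'ccac': b→5
  n5 'ccacb': c→6
  n6 'ccacbc': ·  [P0 ends]
  n7 'a': b→8
  n8 'ab': a→11  [P1 ends]
  n9 'ca': a→17 c→10
  n10 'cac': ·  [P2 ends]
  n11 'aba': b→12
  n12 'abab': ·  [P3 ends]
  n13 'ccb': ·  [P4 ends]
  n14 'cb': b→15
  n15 'cbb': c→16
  n16 'cbbc': ·  [P5 ends]
  n17 'caa': c→18
  n18 'caac': ·  [P6 ends]
  n19 'b': c→20
  n20 'bc': ·  [P7 ends]

Failure links (BFS by depth):
  n1('c'): parent n0 fail=0; on 'c' 0 → fail=0;  out ∅∪∅=∅
  n7('a'): parent n0 fail=0; on 'a' 0 → fail=0;  out ∅∪∅=∅
  n19('b'): parent n0 fail=0; on 'b' 0 → fail=0;  out ∅∪∅=∅
  n2('cc'): parent n1 fail=0; on 'c' 0 → fail=1;  out ∅∪∅=∅
  n8('ab'): parent n7 fail=0; on 'b' 0 → fail=19;  out {1}∪∅={1}
  n9('ca'): parent n1 fail=0; on 'a' 0 → fail=7;  out ∅∪∅=∅
  n14('cb'): parent n1 fail=0; on 'b' 0 → fail=19;  out ∅∪∅=∅
  n20('bc'): parent n19 fail=0; on 'c' 0 → fail=1;  out {7}∪∅={7}
  n3('cca'): parent n2 fail=1; on 'a' 1 → fail=9;  out ∅∪∅=∅
  n10('cac'): parent n9 fail=7; on 'c' 7→0 → fail=1;  out {2}∪∅={2}
  n11('aba'): parent n8 fail=19; on 'a' 19→0 → fail=7;  out ∅∪∅=∅
  n13('ccb'): parent n2 fail=1; on 'b' 1 → fail=14;  out {4}∪∅={4}
  n15('cbb'): parent n14 fail=19; on 'b' 19→0 → fail=19;  out ∅∪∅=∅
  n17('caa'): parent n9 fail=7; on 'a' 7→0 → fail=7;  out ∅∪∅=∅
  n4('ccac'): parent n3 fail=9; on 'c' 9 → fail=10;  out ∅∪{2}={2}
  n12('abab'): parent n11 fail=7; on 'b' 7 → fail=8;  out {3}∪{1}={1,3}
  n16('cbbc'): parent n15 fail=19; on 'c' 19 → fail=20;  out {5}∪{7}={5,7}
  n18('caac'): parent n17 fail=7; on 'c' 7→0 → fail=1;  out {6}∪∅={6}
  n5('ccacb'): parent n4 fail=10; on 'b' 10→1 → fail=14;  out ∅∪∅=∅
  n6('ccacbc'): parent n5 fail=14; on 'c' 14→19 → fail=20;  out {0}∪{7}={0,7}

Run:
[0] read 'a'  n0⇒n7
[1] read 'a'  n7⇒n7 (via fail)
[2] read 'a'  n7⇒n7 (via fail)
[3] read 'c'  n7⇒n1 (via fail)
[4] read 'c'  n1⇒n2
[5] read 'b'  n2⇒n13  → match P4@[3:5]
[6] read 'a'  n13⇒n7 (via fail)
[7] read 'c'  n7⇒n1 (via fail)
[8] read 'a'  n1⇒n9
[9] read 'a'  n9⇒n17
[10] read 'c'  n17⇒n18  → match P6@[7:10]
[11] read 'b'  n18⇒n14 (via fail)
[12] read 'c'  n14⇒n20 (via fail)  → match P7@[11:12]
[13] read 'b'  n20⇒n14 (via fail)
[14] read 'a'  n14⇒n7 (via fail)
[15] read 'c'  n7⇒n1 (via fail)
[16] read 'a'  n1⇒n9
[17] read 'a'  n9⇒n17
[18] read 'c'  n17⇒n18  → match P6@[15:18]
[19] read 'c'  n18⇒n2 (via fail)
[20] read 'a'  n2⇒n3
[21] read 'c'  n3⇒n4  → match P2@[19:21]
[22] read 'b'  n4⇒n5
[23] read 'a'  n5⇒n7 (via fail)
[24] read 'c'  n7⇒n1 (via fail)
[25] read 'c'  n1⇒n2
[26] read 'b'  n2⇒n13  → match P4@[24:26]
[27] read 'b'  n13⇒n15 (via fail)
[28] read 'a'  n15⇒n7 (via fail)
[29] read 'c'  n7⇒n1 (via fail)
[30] read 'a'  n1⇒n9
[31] read 'c'  n9⇒n10  → match P2@[29:31]
[32] read 'b'  n10⇒n14 (via fail)
[33] read 'c'  n14⇒n20 (via fail)  → match P7@[32:33]
[34] read 'a'  n20⇒n9 (via fail)
[35] read 'a'  n9⇒n17
[36] read 'c'  n17⇒n18  → match P6@[33:36]
[37] read 'c'  n18⇒n2 (via fail)
[38] read 'a'  n2⇒n3
[39] read 'c'  n3⇒n4  → match P2@[37:39]
[40] read 'a'  n4⇒n9 (via fail)
[41] read 'b'  n9⇒n8 (via fail)  → match P1@[40:41]
[42] read 'a'  n8⇒n11
[43] read 'b'  n11⇒n12  → match P1@[42:43],P3@[40:43]
[44] read 'c'  n12⇒n20 (via fail)  → match P7@[43:44]
[45] read 'c'  n20⇒n2 (via fail)
[46] read 'b'  n2⇒n13  → match P4@[44:46]
[47] read 'b'  n13⇒n15 (via fail)
[48] read 'c'  n15⇒n16  → match P5@[45:48],P7@[47:48]
[49] read 'c'  n16⇒n2 (via fail)
[50] read 'a'  n2⇒n3
[51] read 'b'  n3⇒n8 (via fail)  → match P1@[50:51]
[52] read 'a'  n8⇒n11
[53] read 'a'  n11⇒n7 (via fail)
[54] read 'c'  n7⇒n1 (via fail)
[55] read 'c'  n1⇒n2
[56] read 'a'  n2⇒n3
[57] read 'c'  n3⇒n4  → match P2@[55:57]

All matches (sorted): [[5,4],[10,6],[12,7],[18,6],[21,2],[26,4],[31,2],[33,7],[36,6],[39,2],[41,1],[43,1],[43,3],[44,7],[46,4],[48,5],[48,7],[51,1],[57,2]]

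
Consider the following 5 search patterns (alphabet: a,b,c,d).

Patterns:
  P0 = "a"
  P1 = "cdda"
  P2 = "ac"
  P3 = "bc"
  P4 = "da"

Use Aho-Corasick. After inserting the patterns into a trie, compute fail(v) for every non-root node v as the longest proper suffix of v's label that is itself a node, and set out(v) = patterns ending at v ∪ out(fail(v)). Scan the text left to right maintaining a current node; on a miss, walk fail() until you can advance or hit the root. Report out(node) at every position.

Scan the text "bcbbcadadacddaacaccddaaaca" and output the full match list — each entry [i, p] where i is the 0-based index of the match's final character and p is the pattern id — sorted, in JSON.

Construct AC machine:
Trie (insert patterns):
  0='ε' goto a→1 b→7 c→2 d→9
  1='a' goto c→6  ←P0
  2='c' goto d→3
  3='cd' goto d→4
  4='cdd' goto a→5
  5='cdda' goto ·  ←P1
  6='ac' goto ·  ←P2
  7='b' goto c→8
  8='bc' goto ·  ←P3
  9='d' goto a→10
  10='da' goto ·  ←P4

BFS fail/out derivation:
  fail(1) 'a': from fail(0)=0 chase 'a': 0 ⇒ 0;  out={0}∪out(0)={0}
  fail(2) 'c': from fail(0)=0 chase 'c': 0 ⇒ 0;  out=∅∪out(0)=∅
  fail(7) 'b': from fail(0)=0 chase 'b': 0 ⇒ 0;  out=∅∪out(0)=∅
  fail(9) 'd': from fail(0)=0 chase 'd': 0 ⇒ 0;  out=∅∪out(0)=∅
  fail(3) 'cd': from fail(2)=0 chase 'd': 0 ⇒ 9;  out=∅∪out(9)=∅
  fail(6) 'ac': from fail(1)=0 chase 'c': 0 ⇒ 2;  out={2}∪out(2)={2}
  fail(8) 'bc': from fail(7)=0 chase 'c': 0 ⇒ 2;  out={3}∪out(2)={3}
  fail(10) 'da': from fail(9)=0 chase 'a': 0 ⇒ 1;  out={4}∪out(1)={0,4}
  fail(4) 'cdd': from fail(3)=9 chase 'd': 9→0 ⇒ 9;  out=∅∪out(9)=∅
  fail(5) 'cdda': from fail(4)=9 chase 'a': 9 ⇒ 10;  out={1}∪out(10)={0,1,4}

Text stream:
i=0 'b': node 0→7
i=1 'c': node 7→8  ** P3@[0:1]
i=2 'b': node 8→7 (via fail)
i=3 'b': node 7→7 (via fail)
i=4 'c': node 7→8  ** P3@[3:4]
i=5 'a': node 8→1 (via fail)  ** P0@[5:5]
i=6 'd': node 1→9 (via fail)
i=7 'a': node 9→10  ** P0@[7:7],P4@[6:7]
i=8 'd': node 10→9 (via fail)
i=9 'a': node 9→10  ** P0@[9:9],P4@[8:9]
i=10 'c': node 10→6 (via fail)  ** P2@[9:10]
i=11 'd': node 6→3 (via fail)
i=12 'd': node 3→4
i=13 'a': node 4→5  ** P0@[13:13],P1@[10:13],P4@[12:13]
i=14 'a': node 5→1 (via fail)  ** P0@[14:14]
i=15 'c': node 1→6  ** P2@[14:15]
i=16 'a': node 6→1 (via fail)  ** P0@[16:16]
i=17 'c': node 1→6  ** P2@[16:17]
i=18 'c': node 6→2 (via fail)
i=19 'd': node 2→3
i=20 'd': node 3→4
i=21 'a': node 4→5  ** P0@[21:21],P1@[18:21],P4@[20:21]
i=22 'a': node 5→1 (via fail)  ** P0@[22:22]
i=23 'a': node 1→1 (via fail)  ** P0@[23:23]
i=24 'c': node 1→6  ** P2@[23:24]
i=25 'a': node 6→1 (via fail)  ** P0@[25:25]

All matches (sorted): [[1,3],[4,3],[5,0],[7,0],[7,4],[9,0],[9,4],[10,2],[13,0],[13,1],[13,4],[14,0],[15,2],[16,0],[17,2],[21,0],[21,1],[21,4],[22,0],[23,0],[24,2],[25,0]]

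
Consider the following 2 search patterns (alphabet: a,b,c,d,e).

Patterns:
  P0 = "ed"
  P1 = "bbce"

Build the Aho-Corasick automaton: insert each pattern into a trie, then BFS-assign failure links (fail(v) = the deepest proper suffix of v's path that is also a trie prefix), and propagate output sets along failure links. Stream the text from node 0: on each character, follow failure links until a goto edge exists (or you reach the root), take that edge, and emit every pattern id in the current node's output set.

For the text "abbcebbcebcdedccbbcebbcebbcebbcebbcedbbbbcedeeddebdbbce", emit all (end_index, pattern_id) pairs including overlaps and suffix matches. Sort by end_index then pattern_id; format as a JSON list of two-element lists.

Construct AC machine:
Trie (insert patterns):
  0='ε' goto b→3 e→1
  1='e' goto d→2
  2='ed' goto ·  [P0 ends]
  3='b' goto b→4
  4='bb' goto c→5
  5='bbc' goto e→6
  6='bbce' goto ·  [P1 ends]

Failure links (BFS by depth):
  n1('e'): parent n0 fail=0; on 'e' 0 → fail=0;  out ∅∪∅=∅
  n3('b'): parent n0 fail=0; on 'b' 0 → fail=0;  out ∅∪∅=∅
  n2('ed'): parent n1 fail=0; on 'd' 0 → fail=0;  out {0}∪∅={0}
  n4('bb'): parent n3 fail=0; on 'b' 0 → fail=3;  out ∅∪∅=∅
  n5('bbc'): parent n4 fail=3; on 'c' 3→0 → fail=0;  out ∅∪∅=∅
  n6('bbce'): parent n5 fail=0; on 'e' 0 → fail=1;  out {1}∪∅={1}

Scan:
[0] read 'a'  n0⇒n0
[1] read 'b'  n0⇒n3
[2] read 'b'  n3⇒n4
[3] read 'c'  n4⇒n5
[4] read 'e'  n5⇒n6  emit P1@[1:4]
[5] read 'b'  n6⇒n3 ·f
[6] read 'b'  n3⇒n4
[7] read 'c'  n4⇒n5
[8] read 'e'  n5⇒n6  emit P1@[5:8]
[9] read 'b'  n6⇒n3 ·f
[10] read 'c'  n3⇒n0 ·f
[11] read 'd'  n0⇒n0
[12] read 'e'  n0⇒n1
[13] read 'd'  n1⇒n2  emit P0@[12:13]
[14] read 'c'  n2⇒n0 ·f
[15] read 'c'  n0⇒n0
[16] read 'b'  n0⇒n3
[17] read 'b'  n3⇒n4
[18] read 'c'  n4⇒n5
[19] read 'e'  n5⇒n6  emit P1@[16:19]
[20] read 'b'  n6⇒n3 ·f
[21] read 'b'  n3⇒n4
[22] read 'c'  n4⇒n5
[23] read 'e'  n5⇒n6  emit P1@[20:23]
[24] read 'b'  n6⇒n3 ·f
[25] read 'b'  n3⇒n4
[26] read 'c'  n4⇒n5
[27] read 'e'  n5⇒n6  emit P1@[24:27]
[28] read 'b'  n6⇒n3 ·f
[29] read 'b'  n3⇒n4
[30] read 'c'  n4⇒n5
[31] read 'e'  n5⇒n6  emit P1@[28:31]
[32] read 'b'  n6⇒n3 ·f
[33] read 'b'  n3⇒n4
[34] read 'c'  n4⇒n5
[35] read 'e'  n5⇒n6  emit P1@[32:35]
[36] read 'd'  n6⇒n2 ·f  emit P0@[35:36]
[37] read 'b'  n2⇒n3 ·f
[38] read 'b'  n3⇒n4
[39] read 'b'  n4⇒n4 ·f
[40] read 'b'  n4⇒n4 ·f
[41] read 'c'  n4⇒n5
[42] read 'e'  n5⇒n6  emit P1@[39:42]
[43] read 'd'  n6⇒n2 ·f  emit P0@[42:43]
[44] read 'e'  n2⇒n1 ·f
[45] read 'e'  n1⇒n1 ·f
[46] read 'd'  n1⇒n2  emit P0@[45:46]
[47] read 'd'  n2⇒n0 ·f
[48] read 'e'  n0⇒n1
[49] read 'b'  n1⇒n3 ·f
[50] read 'd'  n3⇒n0 ·f
[51] read 'b'  n0⇒n3
[52] read 'b'  n3⇒n4
[53] read 'c'  n4⇒n5
[54] read 'e'  n5⇒n6  emit P1@[51:54]

Result: [[4,1],[8,1],[13,0],[19,1],[23,1],[27,1],[31,1],[35,1],[36,0],[42,1],[43,0],[46,0],[54,1]]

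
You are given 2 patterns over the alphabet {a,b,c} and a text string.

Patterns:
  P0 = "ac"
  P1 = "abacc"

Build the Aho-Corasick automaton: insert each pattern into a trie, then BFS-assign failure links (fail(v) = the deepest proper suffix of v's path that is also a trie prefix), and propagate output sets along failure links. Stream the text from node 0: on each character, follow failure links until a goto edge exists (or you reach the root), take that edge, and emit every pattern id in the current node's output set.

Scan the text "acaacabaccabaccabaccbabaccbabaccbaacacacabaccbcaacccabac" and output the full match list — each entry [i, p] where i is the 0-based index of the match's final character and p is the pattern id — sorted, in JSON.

Construct AC machine:
Trie (insert patterns):
  0='ε' goto a→1
  1='a' goto b→3 c→2
  2='ac' goto ·  ←P0
  3='ab' goto a→4
  4='aba' goto c→5
  5='abac' goto c→6
  6='abacc' goto ·  ←P1

BFS fail/out derivation:
  n1('a'): parent n0 fail=0; on 'a' 0 → fail=0;  out ∅∪∅=∅
  n2('ac'): parent n1 fail=0; on 'c' 0 → fail=0;  out {0}∪∅={0}
  n3('ab'): parent n1 fail=0; on 'b' 0 → fail=0;  out ∅∪∅=∅
  n4('aba'): parent n3 fail=0; on 'a' 0 → fail=1;  out ∅∪∅=∅
  n5('abac'): parent n4 fail=1; on 'c' 1 → fail=2;  out ∅∪{0}={0}
  n6('abacc'): parent n5 fail=2; on 'c' 2→0 → fail=0;  out {1}∪∅={1}

Text stream:
pos 0 'a': at 1
pos 1 'c': at 2  ** P0@[0:1]
pos 2 'a': at 1 (fail-walked)
pos 3 'a': at 1 (fail-walked)
pos 4 'c': at 2  ** P0@[3:4]
pos 5 'a': at 1 (fail-walked)
pos 6 'b': at 3
pos 7 'a': at 4
pos 8 'c': at 5  ** P0@[7:8]
pos 9 'c': at 6  ** P1@[5:9]
pos 10 'a': at 1 (fail-walked)
pos 11 'b': at 3
pos 12 'a': at 4
pos 13 'c': at 5  ** P0@[12:13]
pos 14 'c': at 6  ** P1@[10:14]
pos 15 'a': at 1 (fail-walked)
pos 16 'b': at 3
pos 17 'a': at 4
pos 18 'c': at 5  ** P0@[17:18]
pos 19 'c': at 6  ** P1@[15:19]
pos 20 'b': at 0 (fail-walked)
pos 21 'a': at 1
pos 22 'b': at 3
pos 23 'a': at 4
pos 24 'c': at 5  ** P0@[23:24]
pos 25 'c': at 6  ** P1@[21:25]
pos 26 'b': at 0 (fail-walked)
pos 27 'a': at 1
pos 28 'b': at 3
pos 29 'a': at 4
pos 30 'c': at 5  ** P0@[29:30]
pos 31 'c': at 6  ** P1@[27:31]
pos 32 'b': at 0 (fail-walked)
pos 33 'a': at 1
pos 34 'a': at 1 (fail-walked)
pos 35 'c': at 2  ** P0@[34:35]
pos 36 'a': at 1 (fail-walked)
pos 37 'c': at 2  ** P0@[36:37]
pos 38 'a': at 1 (fail-walked)
pos 39 'c': at 2  ** P0@[38:39]
pos 40 'a': at 1 (fail-walked)
pos 41 'b': at 3
pos 42 'a': at 4
pos 43 'c': at 5  ** P0@[42:43]
pos 44 'c': at 6  ** P1@[40:44]
pos 45 'b': at 0 (fail-walked)
pos 46 'c': at 0
pos 47 'a': at 1
pos 48 'a': at 1 (fail-walked)
pos 49 'c': at 2  ** P0@[48:49]
pos 50 'c': at 0 (fail-walked)
pos 51 'c': at 0
pos 52 'a': at 1
pos 53 'b': at 3
pos 54 'a': at 4
pos 55 'c': at 5  ** P0@[54:55]

Result: [[1,0],[4,0],[8,0],[9,1],[13,0],[14,1],[18,0],[19,1],[24,0],[25,1],[30,0],[31,1],[35,0],[37,0],[39,0],[43,0],[44,1],[49,0],[55,0]]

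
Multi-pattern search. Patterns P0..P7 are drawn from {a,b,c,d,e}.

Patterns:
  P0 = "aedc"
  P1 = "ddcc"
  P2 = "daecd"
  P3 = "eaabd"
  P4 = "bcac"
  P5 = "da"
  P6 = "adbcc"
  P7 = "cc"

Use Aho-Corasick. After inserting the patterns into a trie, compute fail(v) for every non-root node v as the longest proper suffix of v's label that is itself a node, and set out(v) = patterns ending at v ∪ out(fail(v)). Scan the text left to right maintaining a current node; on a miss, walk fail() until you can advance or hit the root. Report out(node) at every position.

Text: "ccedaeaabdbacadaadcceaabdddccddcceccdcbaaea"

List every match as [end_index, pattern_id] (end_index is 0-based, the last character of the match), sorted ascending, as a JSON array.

Build automaton:
Trie nodes:
  0='ε' goto a→1 b→18 c→26 d→5 e→13
  1='a' goto d→22 e→2
  2='ae' goto d→3
  3='aed' goto c→4
  4='aedc' goto ·  ←P0
  5='d' goto a→9 d→6
  6='dd' goto c→7
  7='ddc' goto c→8
  8='ddcc' goto ·  ←P1
  9='da' goto e→10  ←P5
  10='dae' goto c→11
  11='daec' goto d→12
  12='daecd' goto ·  ←P2
  13='e' goto a→14
  14='ea' goto a→15
  15='eaa' goto b→16
  16='eaab' goto d→17
  17='eaabd' goto ·  ←P3
  18='b' goto c→19
  19='bc' goto a→20
  20='bca' goto c→21
  21='bcac' goto ·  ←P4
  22='ad' goto b→23
  23='adb' goto c→24
  24='adbc' goto c→25
  25='adbcc' goto ·  ←P6
  26='c' goto c→27
  27='cc' goto ·  ←P7

BFS fail/out derivation:
  n1('a'): parent n0 fail=0; on 'a' 0 → fail=0;  out ∅∪∅=∅
  n5('d'): parent n0 fail=0; on 'd' 0 → fail=0;  out ∅∪∅=∅
  n13('e'): parent n0 fail=0; on 'e' 0 → fail=0;  out ∅∪∅=∅
  n18('b'): parent n0 fail=0; on 'b' 0 → fail=0;  out ∅∪∅=∅
  n26('c'): parent n0 fail=0; on 'c' 0 → fail=0;  out ∅∪∅=∅
  n2('ae'): parent n1 fail=0; on 'e' 0 → fail=13;  out ∅∪∅=∅
  n6('dd'): parent n5 fail=0; on 'd' 0 → fail=5;  out ∅∪∅=∅
  n9('da'): parent n5 fail=0; on 'a' 0 → fail=1;  out {5}∪∅={5}
  n14('ea'): parent n13 fail=0; on 'a' 0 → fail=1;  out ∅∪∅=∅
  n19('bc'): parent n18 fail=0; on 'c' 0 → fail=26;  out ∅∪∅=∅
  n22('ad'): parent n1 fail=0; on 'd' 0 → fail=5;  out ∅∪∅=∅
  n27('cc'): parent n26 fail=0; on 'c' 0 → fail=26;  out {7}∪∅={7}
  n3('aed'): parent n2 fail=13; on 'd' 13→0 → fail=5;  out ∅∪∅=∅
  n7('ddc'): parent n6 fail=5; on 'c' 5→0 → fail=26;  out ∅∪∅=∅
  n10('dae'): parent n9 fail=1; on 'e' 1 → fail=2;  out ∅∪∅=∅
  n15('eaa'): parent n14 fail=1; on 'a' 1→0 → fail=1;  out ∅∪∅=∅
  n20('bca'): parent n19 fail=26; on 'a' 26→0 → fail=1;  out ∅∪∅=∅
  n23('adb'): parent n22 fail=5; on 'b' 5→0 → fail=18;  out ∅∪∅=∅
  n4('aedc'): parent n3 fail=5; on 'c' 5→0 → fail=26;  out {0}∪∅={0}
  n8('ddcc'): parent n7 fail=26; on 'c' 26 → fail=27;  out {1}∪{7}={1,7}
  n11('daec'): parent n10 fail=2; on 'c' 2→13→0 → fail=26;  out ∅∪∅=∅
  n16('eaab'): parent n15 fail=1; on 'b' 1→0 → fail=18;  out ∅∪∅=∅
  n21('bcac'): parent n20 fail=1; on 'c' 1→0 → fail=26;  out {4}∪∅={4}
  n24('adbc'): parent n23 fail=18; on 'c' 18 → fail=19;  out ∅∪∅=∅
  n12('daecd'): parent n11 fail=26; on 'd' 26→0 → fail=5;  out {2}∪∅={2}
  n17('eaabd'): parent n16 fail=18; on 'd' 18→0 → fail=5;  out {3}∪∅={3}
  n25('adbcc'): parent n24 fail=19; on 'c' 19→26 → fail=27;  out {6}∪{7}={6,7}

Scan:
pos 0 'c': at 26
pos 1 'c': at 27  → match P7@[0:1]
pos 2 'e': at 13 (fail-walked)
pos 3 'd': at 5 (fail-walked)
pos 4 'a': at 9  → match P5@[3:4]
pos 5 'e': at 10
pos 6 'a': at 14 (fail-walked)
pos 7 'a': at 15
pos 8 'b': at 16
pos 9 'd': at 17  → match P3@[5:9]
pos 10 'b': at 18 (fail-walked)
pos 11 'a': at 1 (fail-walked)
pos 12 'c': at 26 (fail-walked)
pos 13 'a': at 1 (fail-walked)
pos 14 'd': at 22
pos 15 'a': at 9 (fail-walked)  → match P5@[14:15]
pos 16 'a': at 1 (fail-walked)
pos 17 'd': at 22
pos 18 'c': at 26 (fail-walked)
pos 19 'c': at 27  → match P7@[18:19]
pos 20 'e': at 13 (fail-walked)
pos 21 'a': at 14
pos 22 'a': at 15
pos 23 'b': at 16
pos 24 'd': at 17  → match P3@[20:24]
pos 25 'd': at 6 (fail-walked)
pos 26 'd': at 6 (fail-walked)
pos 27 'c': at 7
pos 28 'c': at 8  → match P1@[25:28],P7@[27:28]
pos 29 'd': at 5 (fail-walked)
pos 30 'd': at 6
pos 31 'c': at 7
pos 32 'c': at 8  → match P1@[29:32],P7@[31:32]
pos 33 'e': at 13 (fail-walked)
pos 34 'c': at 26 (fail-walked)
pos 35 'c': at 27  → match P7@[34:35]
pos 36 'd': at 5 (fail-walked)
pos 37 'c': at 26 (fail-walked)
pos 38 'b': at 18 (fail-walked)
pos 39 'a': at 1 (fail-walked)
pos 40 'a': at 1 (fail-walked)
pos 41 'e': at 2
pos 42 'a': at 14 (fail-walked)

All matches (sorted): [[1,7],[4,5],[9,3],[15,5],[19,7],[24,3],[28,1],[28,7],[32,1],[32,7],[35,7]]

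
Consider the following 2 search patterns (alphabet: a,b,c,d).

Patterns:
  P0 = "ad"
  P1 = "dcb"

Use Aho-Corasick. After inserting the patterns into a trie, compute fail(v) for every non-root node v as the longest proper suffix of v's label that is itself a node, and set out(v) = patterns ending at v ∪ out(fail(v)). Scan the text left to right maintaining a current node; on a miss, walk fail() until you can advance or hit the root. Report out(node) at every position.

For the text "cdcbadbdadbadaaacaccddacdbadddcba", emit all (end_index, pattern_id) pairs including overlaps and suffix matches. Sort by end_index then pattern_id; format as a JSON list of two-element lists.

Build:
Trie (insert patterns):
  0='ε' goto a→1 d→3
  1='a' goto d→2
  2='ad' goto ·  ←P0
  3='d' goto c→4
  4='dc' goto b→5
  5='dcb' goto ·  ←P1

BFS fail/out derivation:
  n1('a'): parent n0 fail=0; on 'a' 0 → fail=0;  out ∅∪∅=∅
  n3('d'): parent n0 fail=0; on 'd' 0 → fail=0;  out ∅∪∅=∅
  n2('ad'): parent n1 fail=0; on 'd' 0 → fail=3;  out {0}∪∅={0}
  n4('dc'): parent n3 fail=0; on 'c' 0 → fail=0;  out ∅∪∅=∅
  n5('dcb'): parent n4 fail=0; on 'b' 0 → fail=0;  out {1}∪∅={1}

Scan:
i=0 'c': node 0→0
i=1 'd': node 0→3
i=2 'c': node 3→4
i=3 'b': node 4→5  ** P1@[1:3]
i=4 'a': node 5→1 (via fail)
i=5 'd': node 1→2  ** P0@[4:5]
i=6 'b': node 2→0 (via fail)
i=7 'd': node 0→3
i=8 'a': node 3→1 (via fail)
i=9 'd': node 1→2  ** P0@[8:9]
i=10 'b': node 2→0 (via fail)
i=11 'a': node 0→1
i=12 'd': node 1→2  ** P0@[11:12]
i=13 'a': node 2→1 (via fail)
i=14 'a': node 1→1 (via fail)
i=15 'a': node 1→1 (via fail)
i=16 'c': node 1→0 (via fail)
i=17 'a': node 0→1
i=18 'c': node 1→0 (via fail)
i=19 'c': node 0→0
i=20 'd': node 0→3
i=21 'd': node 3→3 (via fail)
i=22 'a': node 3→1 (via fail)
i=23 'c': node 1→0 (via fail)
i=24 'd': node 0→3
i=25 'b': node 3→0 (via fail)
i=26 'a': node 0→1
i=27 'd': node 1→2  ** P0@[26:27]
i=28 'd': node 2→3 (via fail)
i=29 'd': node 3→3 (via fail)
i=30 'c': node 3→4
i=31 'b': node 4→5  ** P1@[29:31]
i=32 'a': node 5→1 (via fail)

All matches (sorted): [[3,1],[5,0],[9,0],[12,0],[27,0],[31,1]]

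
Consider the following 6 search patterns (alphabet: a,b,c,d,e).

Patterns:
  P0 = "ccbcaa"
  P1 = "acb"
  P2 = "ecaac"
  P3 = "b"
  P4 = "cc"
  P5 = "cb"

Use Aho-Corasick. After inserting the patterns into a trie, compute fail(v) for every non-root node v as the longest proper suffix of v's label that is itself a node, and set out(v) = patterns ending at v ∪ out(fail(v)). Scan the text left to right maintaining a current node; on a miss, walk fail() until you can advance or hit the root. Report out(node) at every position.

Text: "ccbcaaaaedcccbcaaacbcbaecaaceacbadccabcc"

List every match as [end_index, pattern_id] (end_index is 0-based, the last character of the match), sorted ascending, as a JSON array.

Construct AC machine:
Trie nodes:
  0='ε' goto a→7 b→15 c→1 e→10
  1='c' goto b→16 c→2
  2='cc' goto b→3  [P4 ends]
  3='ccb' goto c→4
  4='ccbc' goto a→5
  5='ccbca' goto a→6
  6='ccbcaa' goto ·  [P0 ends]
  7='a' goto c→8
  8='ac' goto b→9
  9='acb' goto ·  [P1 ends]
  10='e' goto c→11
  11='ec' goto a→12
  12='eca' goto a→13
  13='ecaa' goto c→14
  14='ecaac' goto ·  [P2 ends]
  15='b' goto ·  [P3 ends]
  16='cb' goto ·  [P5 ends]

Failure links (BFS by depth):
  n1('c'): parent n0 fail=0; on 'c' 0 → fail=0;  out ∅∪∅=∅
  n7('a'): parent n0 fail=0; on 'a' 0 → fail=0;  out ∅∪∅=∅
  n10('e'): parent n0 fail=0; on 'e' 0 → fail=0;  out ∅∪∅=∅
  n15('b'): parent n0 fail=0; on 'b' 0 → fail=0;  out {3}∪∅={3}
  n2('cc'): parent n1 fail=0; on 'c' 0 → fail=1;  out {4}∪∅={4}
  n8('ac'): parent n7 fail=0; on 'c' 0 → fail=1;  out ∅∪∅=∅
  n11('ec'): parent n10 fail=0; on 'c' 0 → fail=1;  out ∅∪∅=∅
  n16('cb'): parent n1 fail=0; on 'b' 0 → fail=15;  out {5}∪{3}={3,5}
  n3('ccb'): parent n2 fail=1; on 'b' 1 → fail=16;  out ∅∪{3,5}={3,5}
  n9('acb'): parent n8 fail=1; on 'b' 1 → fail=16;  out {1}∪{3,5}={1,3,5}
  n12('eca'): parent n11 fail=1; on 'a' 1→0 → fail=7;  out ∅∪∅=∅
  n4('ccbc'): parent n3 fail=16; on 'c' 16→15→0 → fail=1;  out ∅∪∅=∅
  n13('ecaa'): parent n12 fail=7; on 'a' 7→0 → fail=7;  out ∅∪∅=∅
  n5('ccbca'): parent n4 fail=1; on 'a' 1→0 → fail=7;  out ∅∪∅=∅
  n14('ecaac'): parent n13 fail=7; on 'c' 7 → fail=8;  out {2}∪∅={2}
  n6('ccbcaa'): parent n5 fail=7; on 'a' 7→0 → fail=7;  out {0}∪∅={0}

Run:
i=0 'c': node 0→1
i=1 'c': node 1→2  emit P4@[0:1]
i=2 'b': node 2→3  emit P3@[2:2],P5@[1:2]
i=3 'c': node 3→4
i=4 'a': node 4→5
i=5 'a': node 5→6  emit P0@[0:5]
i=6 'a': node 6→7 (via fail)
i=7 'a': node 7→7 (via fail)
i=8 'e': node 7→10 (via fail)
i=9 'd': node 10→0 (via fail)
i=10 'c': node 0→1
i=11 'c': node 1→2  emit P4@[10:11]
i=12 'c': node 2→2 (via fail)  emit P4@[11:12]
i=13 'b': node 2→3  emit P3@[13:13],P5@[12:13]
i=14 'c': node 3→4
i=15 'a': node 4→5
i=16 'a': node 5→6  emit P0@[11:16]
i=17 'a': node 6→7 (via fail)
i=18 'c': node 7→8
i=19 'b': node 8→9  emit P1@[17:19],P3@[19:19],P5@[18:19]
i=20 'c': node 9→1 (via fail)
i=21 'b': node 1→16  emit P3@[21:21],P5@[20:21]
i=22 'a': node 16→7 (via fail)
i=23 'e': node 7→10 (via fail)
i=24 'c': node 10→11
i=25 'a': node 11→12
i=26 'a': node 12→13
i=27 'c': node 13→14  emit P2@[23:27]
i=28 'e': node 14→10 (via fail)
i=29 'a': node 10→7 (via fail)
i=30 'c': node 7→8
i=31 'b': node 8→9  emit P1@[29:31],P3@[31:31],P5@[30:31]
i=32 'a': node 9→7 (via fail)
i=33 'd': node 7→0 (via fail)
i=34 'c': node 0→1
i=35 'c': node 1→2  emit P4@[34:35]
i=36 'a': node 2→7 (via fail)
i=37 'b': node 7→15 (via fail)  emit P3@[37:37]
i=38 'c': node 15→1 (via fail)
i=39 'c': node 1→2  emit P4@[38:39]

All matches (sorted): [[1,4],[2,3],[2,5],[5,0],[11,4],[12,4],[13,3],[13,5],[16,0],[19,1],[19,3],[19,5],[21,3],[21,5],[27,2],[31,1],[31,3],[31,5],[35,4],[37,3],[39,4]]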